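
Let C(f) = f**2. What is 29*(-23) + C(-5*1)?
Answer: -642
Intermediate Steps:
29*(-23) + C(-5*1) = 29*(-23) + (-5*1)**2 = -667 + (-5)**2 = -667 + 25 = -642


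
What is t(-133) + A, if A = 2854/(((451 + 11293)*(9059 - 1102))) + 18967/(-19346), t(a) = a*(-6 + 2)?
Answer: 239997745083331/451956454192 ≈ 531.02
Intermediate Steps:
t(a) = -4*a (t(a) = a*(-4) = -4*a)
A = -443088546813/451956454192 (A = 2854/((11744*7957)) + 18967*(-1/19346) = 2854/93447008 - 18967/19346 = 2854*(1/93447008) - 18967/19346 = 1427/46723504 - 18967/19346 = -443088546813/451956454192 ≈ -0.98038)
t(-133) + A = -4*(-133) - 443088546813/451956454192 = 532 - 443088546813/451956454192 = 239997745083331/451956454192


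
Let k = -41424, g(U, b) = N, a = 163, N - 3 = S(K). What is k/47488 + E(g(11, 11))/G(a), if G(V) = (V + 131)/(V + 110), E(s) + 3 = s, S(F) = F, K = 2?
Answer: 2923/2968 ≈ 0.98484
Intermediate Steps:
N = 5 (N = 3 + 2 = 5)
g(U, b) = 5
E(s) = -3 + s
G(V) = (131 + V)/(110 + V)
k/47488 + E(g(11, 11))/G(a) = -41424/47488 + (-3 + 5)/(((131 + 163)/(110 + 163))) = -41424*1/47488 + 2/((294/273)) = -2589/2968 + 2/(((1/273)*294)) = -2589/2968 + 2/(14/13) = -2589/2968 + 2*(13/14) = -2589/2968 + 13/7 = 2923/2968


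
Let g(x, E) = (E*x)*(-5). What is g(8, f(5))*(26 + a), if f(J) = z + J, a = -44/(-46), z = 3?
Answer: -198400/23 ≈ -8626.1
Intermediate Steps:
a = 22/23 (a = -44*(-1/46) = 22/23 ≈ 0.95652)
f(J) = 3 + J
g(x, E) = -5*E*x
g(8, f(5))*(26 + a) = (-5*(3 + 5)*8)*(26 + 22/23) = -5*8*8*(620/23) = -320*620/23 = -198400/23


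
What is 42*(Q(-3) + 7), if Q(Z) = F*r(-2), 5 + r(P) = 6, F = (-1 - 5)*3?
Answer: -462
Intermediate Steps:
F = -18 (F = -6*3 = -18)
r(P) = 1 (r(P) = -5 + 6 = 1)
Q(Z) = -18 (Q(Z) = -18*1 = -18)
42*(Q(-3) + 7) = 42*(-18 + 7) = 42*(-11) = -462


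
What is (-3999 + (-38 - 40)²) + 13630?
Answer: 15715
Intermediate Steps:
(-3999 + (-38 - 40)²) + 13630 = (-3999 + (-78)²) + 13630 = (-3999 + 6084) + 13630 = 2085 + 13630 = 15715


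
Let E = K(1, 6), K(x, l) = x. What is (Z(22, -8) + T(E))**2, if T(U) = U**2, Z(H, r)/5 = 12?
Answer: 3721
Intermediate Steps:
Z(H, r) = 60 (Z(H, r) = 5*12 = 60)
E = 1
(Z(22, -8) + T(E))**2 = (60 + 1**2)**2 = (60 + 1)**2 = 61**2 = 3721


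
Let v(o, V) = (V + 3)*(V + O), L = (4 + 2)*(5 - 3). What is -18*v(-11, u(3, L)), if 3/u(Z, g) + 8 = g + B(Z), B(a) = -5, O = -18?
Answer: 0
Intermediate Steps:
L = 12 (L = 6*2 = 12)
u(Z, g) = 3/(-13 + g) (u(Z, g) = 3/(-8 + (g - 5)) = 3/(-8 + (-5 + g)) = 3/(-13 + g))
v(o, V) = (-18 + V)*(3 + V) (v(o, V) = (V + 3)*(V - 18) = (3 + V)*(-18 + V) = (-18 + V)*(3 + V))
-18*v(-11, u(3, L)) = -18*(-54 + (3/(-13 + 12))² - 45/(-13 + 12)) = -18*(-54 + (3/(-1))² - 45/(-1)) = -18*(-54 + (3*(-1))² - 45*(-1)) = -18*(-54 + (-3)² - 15*(-3)) = -18*(-54 + 9 + 45) = -18*0 = 0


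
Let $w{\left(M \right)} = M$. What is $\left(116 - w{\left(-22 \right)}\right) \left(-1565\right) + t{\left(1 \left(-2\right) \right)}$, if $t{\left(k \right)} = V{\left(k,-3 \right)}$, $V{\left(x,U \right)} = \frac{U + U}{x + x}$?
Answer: $- \frac{431937}{2} \approx -2.1597 \cdot 10^{5}$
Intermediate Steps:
$V{\left(x,U \right)} = \frac{U}{x}$ ($V{\left(x,U \right)} = \frac{2 U}{2 x} = 2 U \frac{1}{2 x} = \frac{U}{x}$)
$t{\left(k \right)} = - \frac{3}{k}$
$\left(116 - w{\left(-22 \right)}\right) \left(-1565\right) + t{\left(1 \left(-2\right) \right)} = \left(116 - -22\right) \left(-1565\right) - \frac{3}{1 \left(-2\right)} = \left(116 + 22\right) \left(-1565\right) - \frac{3}{-2} = 138 \left(-1565\right) - - \frac{3}{2} = -215970 + \frac{3}{2} = - \frac{431937}{2}$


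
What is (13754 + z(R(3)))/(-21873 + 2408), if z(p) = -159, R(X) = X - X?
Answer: -2719/3893 ≈ -0.69843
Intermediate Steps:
R(X) = 0
(13754 + z(R(3)))/(-21873 + 2408) = (13754 - 159)/(-21873 + 2408) = 13595/(-19465) = 13595*(-1/19465) = -2719/3893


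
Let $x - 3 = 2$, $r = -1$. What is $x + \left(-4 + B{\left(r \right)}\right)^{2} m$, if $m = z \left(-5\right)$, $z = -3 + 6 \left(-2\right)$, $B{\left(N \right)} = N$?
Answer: $1880$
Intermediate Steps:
$x = 5$ ($x = 3 + 2 = 5$)
$z = -15$ ($z = -3 - 12 = -15$)
$m = 75$ ($m = \left(-15\right) \left(-5\right) = 75$)
$x + \left(-4 + B{\left(r \right)}\right)^{2} m = 5 + \left(-4 - 1\right)^{2} \cdot 75 = 5 + \left(-5\right)^{2} \cdot 75 = 5 + 25 \cdot 75 = 5 + 1875 = 1880$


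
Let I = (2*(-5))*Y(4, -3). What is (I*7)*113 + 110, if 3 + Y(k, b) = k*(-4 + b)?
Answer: 245320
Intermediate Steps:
Y(k, b) = -3 + k*(-4 + b)
I = 310 (I = (2*(-5))*(-3 - 4*4 - 3*4) = -10*(-3 - 16 - 12) = -10*(-31) = 310)
(I*7)*113 + 110 = (310*7)*113 + 110 = 2170*113 + 110 = 245210 + 110 = 245320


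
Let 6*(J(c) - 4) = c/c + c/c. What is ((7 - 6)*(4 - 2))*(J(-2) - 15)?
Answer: -64/3 ≈ -21.333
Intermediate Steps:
J(c) = 13/3 (J(c) = 4 + (c/c + c/c)/6 = 4 + (1 + 1)/6 = 4 + (⅙)*2 = 4 + ⅓ = 13/3)
((7 - 6)*(4 - 2))*(J(-2) - 15) = ((7 - 6)*(4 - 2))*(13/3 - 15) = (1*2)*(-32/3) = 2*(-32/3) = -64/3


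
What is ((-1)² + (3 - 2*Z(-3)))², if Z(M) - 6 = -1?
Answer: 36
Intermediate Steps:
Z(M) = 5 (Z(M) = 6 - 1 = 5)
((-1)² + (3 - 2*Z(-3)))² = ((-1)² + (3 - 2*5))² = (1 + (3 - 10))² = (1 - 7)² = (-6)² = 36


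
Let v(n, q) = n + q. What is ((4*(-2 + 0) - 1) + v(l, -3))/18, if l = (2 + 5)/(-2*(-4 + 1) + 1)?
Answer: -11/18 ≈ -0.61111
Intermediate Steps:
l = 1 (l = 7/(-2*(-3) + 1) = 7/(6 + 1) = 7/7 = 7*(⅐) = 1)
((4*(-2 + 0) - 1) + v(l, -3))/18 = ((4*(-2 + 0) - 1) + (1 - 3))/18 = ((4*(-2) - 1) - 2)/18 = ((-8 - 1) - 2)/18 = (-9 - 2)/18 = (1/18)*(-11) = -11/18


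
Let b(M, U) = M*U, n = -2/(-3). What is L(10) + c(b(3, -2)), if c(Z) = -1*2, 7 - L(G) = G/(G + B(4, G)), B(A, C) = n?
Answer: 65/16 ≈ 4.0625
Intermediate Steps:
n = 2/3 (n = -2*(-1/3) = 2/3 ≈ 0.66667)
B(A, C) = 2/3
L(G) = 7 - G/(2/3 + G) (L(G) = 7 - G/(G + 2/3) = 7 - G/(2/3 + G))
c(Z) = -2
L(10) + c(b(3, -2)) = 2*(7 + 9*10)/(2 + 3*10) - 2 = 2*(7 + 90)/(2 + 30) - 2 = 2*97/32 - 2 = 2*(1/32)*97 - 2 = 97/16 - 2 = 65/16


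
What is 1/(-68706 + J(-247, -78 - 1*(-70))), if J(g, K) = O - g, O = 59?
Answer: -1/68400 ≈ -1.4620e-5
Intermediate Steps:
J(g, K) = 59 - g
1/(-68706 + J(-247, -78 - 1*(-70))) = 1/(-68706 + (59 - 1*(-247))) = 1/(-68706 + (59 + 247)) = 1/(-68706 + 306) = 1/(-68400) = -1/68400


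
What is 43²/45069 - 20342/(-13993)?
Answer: 134666665/90092931 ≈ 1.4948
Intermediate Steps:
43²/45069 - 20342/(-13993) = 1849*(1/45069) - 20342*(-1/13993) = 1849/45069 + 2906/1999 = 134666665/90092931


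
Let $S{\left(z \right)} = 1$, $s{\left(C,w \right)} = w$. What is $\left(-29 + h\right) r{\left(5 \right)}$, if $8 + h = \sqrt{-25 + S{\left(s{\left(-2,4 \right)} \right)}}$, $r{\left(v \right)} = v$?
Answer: $-185 + 10 i \sqrt{6} \approx -185.0 + 24.495 i$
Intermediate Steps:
$h = -8 + 2 i \sqrt{6}$ ($h = -8 + \sqrt{-25 + 1} = -8 + \sqrt{-24} = -8 + 2 i \sqrt{6} \approx -8.0 + 4.899 i$)
$\left(-29 + h\right) r{\left(5 \right)} = \left(-29 - \left(8 - 2 i \sqrt{6}\right)\right) 5 = \left(-37 + 2 i \sqrt{6}\right) 5 = -185 + 10 i \sqrt{6}$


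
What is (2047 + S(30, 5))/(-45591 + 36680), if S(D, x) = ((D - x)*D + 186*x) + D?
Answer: -3757/8911 ≈ -0.42161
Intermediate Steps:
S(D, x) = D + 186*x + D*(D - x) (S(D, x) = (D*(D - x) + 186*x) + D = (186*x + D*(D - x)) + D = D + 186*x + D*(D - x))
(2047 + S(30, 5))/(-45591 + 36680) = (2047 + (30 + 30² + 186*5 - 1*30*5))/(-45591 + 36680) = (2047 + (30 + 900 + 930 - 150))/(-8911) = (2047 + 1710)*(-1/8911) = 3757*(-1/8911) = -3757/8911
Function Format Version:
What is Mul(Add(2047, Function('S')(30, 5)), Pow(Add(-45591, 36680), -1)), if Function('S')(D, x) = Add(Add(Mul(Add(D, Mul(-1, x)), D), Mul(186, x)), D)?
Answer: Rational(-3757, 8911) ≈ -0.42161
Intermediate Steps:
Function('S')(D, x) = Add(D, Mul(186, x), Mul(D, Add(D, Mul(-1, x)))) (Function('S')(D, x) = Add(Add(Mul(D, Add(D, Mul(-1, x))), Mul(186, x)), D) = Add(Add(Mul(186, x), Mul(D, Add(D, Mul(-1, x)))), D) = Add(D, Mul(186, x), Mul(D, Add(D, Mul(-1, x)))))
Mul(Add(2047, Function('S')(30, 5)), Pow(Add(-45591, 36680), -1)) = Mul(Add(2047, Add(30, Pow(30, 2), Mul(186, 5), Mul(-1, 30, 5))), Pow(Add(-45591, 36680), -1)) = Mul(Add(2047, Add(30, 900, 930, -150)), Pow(-8911, -1)) = Mul(Add(2047, 1710), Rational(-1, 8911)) = Mul(3757, Rational(-1, 8911)) = Rational(-3757, 8911)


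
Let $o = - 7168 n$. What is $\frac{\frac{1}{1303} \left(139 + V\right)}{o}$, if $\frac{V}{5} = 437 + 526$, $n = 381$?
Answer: $- \frac{2477}{1779251712} \approx -1.3922 \cdot 10^{-6}$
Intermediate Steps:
$o = -2731008$ ($o = \left(-7168\right) 381 = -2731008$)
$V = 4815$ ($V = 5 \left(437 + 526\right) = 5 \cdot 963 = 4815$)
$\frac{\frac{1}{1303} \left(139 + V\right)}{o} = \frac{\frac{1}{1303} \left(139 + 4815\right)}{-2731008} = \frac{1}{1303} \cdot 4954 \left(- \frac{1}{2731008}\right) = \frac{4954}{1303} \left(- \frac{1}{2731008}\right) = - \frac{2477}{1779251712}$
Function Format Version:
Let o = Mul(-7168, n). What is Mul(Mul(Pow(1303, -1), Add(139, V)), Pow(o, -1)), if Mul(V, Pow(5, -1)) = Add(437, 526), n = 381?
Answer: Rational(-2477, 1779251712) ≈ -1.3922e-6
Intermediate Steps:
o = -2731008 (o = Mul(-7168, 381) = -2731008)
V = 4815 (V = Mul(5, Add(437, 526)) = Mul(5, 963) = 4815)
Mul(Mul(Pow(1303, -1), Add(139, V)), Pow(o, -1)) = Mul(Mul(Pow(1303, -1), Add(139, 4815)), Pow(-2731008, -1)) = Mul(Mul(Rational(1, 1303), 4954), Rational(-1, 2731008)) = Mul(Rational(4954, 1303), Rational(-1, 2731008)) = Rational(-2477, 1779251712)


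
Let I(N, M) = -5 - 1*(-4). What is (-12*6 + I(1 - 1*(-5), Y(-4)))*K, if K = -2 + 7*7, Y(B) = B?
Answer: -3431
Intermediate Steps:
K = 47 (K = -2 + 49 = 47)
I(N, M) = -1 (I(N, M) = -5 + 4 = -1)
(-12*6 + I(1 - 1*(-5), Y(-4)))*K = (-12*6 - 1)*47 = (-3*24 - 1)*47 = (-72 - 1)*47 = -73*47 = -3431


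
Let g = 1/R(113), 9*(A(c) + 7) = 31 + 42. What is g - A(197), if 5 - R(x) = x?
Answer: -121/108 ≈ -1.1204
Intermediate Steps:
A(c) = 10/9 (A(c) = -7 + (31 + 42)/9 = -7 + (⅑)*73 = -7 + 73/9 = 10/9)
R(x) = 5 - x
g = -1/108 (g = 1/(5 - 1*113) = 1/(5 - 113) = 1/(-108) = -1/108 ≈ -0.0092593)
g - A(197) = -1/108 - 1*10/9 = -1/108 - 10/9 = -121/108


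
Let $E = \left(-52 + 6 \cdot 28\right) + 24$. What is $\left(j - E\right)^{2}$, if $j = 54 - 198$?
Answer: $80656$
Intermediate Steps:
$j = -144$ ($j = 54 - 198 = -144$)
$E = 140$ ($E = \left(-52 + 168\right) + 24 = 116 + 24 = 140$)
$\left(j - E\right)^{2} = \left(-144 - 140\right)^{2} = \left(-284\right)^{2} = 80656$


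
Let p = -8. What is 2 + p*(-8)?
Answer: 66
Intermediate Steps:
2 + p*(-8) = 2 - 8*(-8) = 2 + 64 = 66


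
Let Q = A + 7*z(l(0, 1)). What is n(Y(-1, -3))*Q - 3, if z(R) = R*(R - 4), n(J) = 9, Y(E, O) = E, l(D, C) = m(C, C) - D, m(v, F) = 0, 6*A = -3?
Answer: -15/2 ≈ -7.5000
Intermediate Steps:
A = -½ (A = (⅙)*(-3) = -½ ≈ -0.50000)
l(D, C) = -D (l(D, C) = 0 - D = -D)
z(R) = R*(-4 + R)
Q = -½ (Q = -½ + 7*((-1*0)*(-4 - 1*0)) = -½ + 7*(0*(-4 + 0)) = -½ + 7*(0*(-4)) = -½ + 7*0 = -½ + 0 = -½ ≈ -0.50000)
n(Y(-1, -3))*Q - 3 = 9*(-½) - 3 = -9/2 - 3 = -15/2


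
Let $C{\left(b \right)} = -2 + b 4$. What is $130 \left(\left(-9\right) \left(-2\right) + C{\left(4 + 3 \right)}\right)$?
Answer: $5720$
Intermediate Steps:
$C{\left(b \right)} = -2 + 4 b$
$130 \left(\left(-9\right) \left(-2\right) + C{\left(4 + 3 \right)}\right) = 130 \left(\left(-9\right) \left(-2\right) - \left(2 - 4 \left(4 + 3\right)\right)\right) = 130 \left(18 + \left(-2 + 4 \cdot 7\right)\right) = 130 \left(18 + \left(-2 + 28\right)\right) = 130 \left(18 + 26\right) = 130 \cdot 44 = 5720$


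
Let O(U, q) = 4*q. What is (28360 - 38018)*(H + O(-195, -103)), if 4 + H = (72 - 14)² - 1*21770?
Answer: 181782876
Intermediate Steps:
H = -18410 (H = -4 + ((72 - 14)² - 1*21770) = -4 + (58² - 21770) = -4 + (3364 - 21770) = -4 - 18406 = -18410)
(28360 - 38018)*(H + O(-195, -103)) = (28360 - 38018)*(-18410 + 4*(-103)) = -9658*(-18410 - 412) = -9658*(-18822) = 181782876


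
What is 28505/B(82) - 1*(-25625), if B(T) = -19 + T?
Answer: 1642880/63 ≈ 26077.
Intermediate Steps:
28505/B(82) - 1*(-25625) = 28505/(-19 + 82) - 1*(-25625) = 28505/63 + 25625 = 1642880/63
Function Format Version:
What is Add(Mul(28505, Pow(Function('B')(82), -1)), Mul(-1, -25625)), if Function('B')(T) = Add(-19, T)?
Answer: Rational(1642880, 63) ≈ 26077.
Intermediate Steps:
Add(Mul(28505, Pow(Function('B')(82), -1)), Mul(-1, -25625)) = Add(Mul(28505, Pow(Add(-19, 82), -1)), Mul(-1, -25625)) = Add(Mul(28505, Pow(63, -1)), 25625) = Add(Mul(28505, Rational(1, 63)), 25625) = Add(Rational(28505, 63), 25625) = Rational(1642880, 63)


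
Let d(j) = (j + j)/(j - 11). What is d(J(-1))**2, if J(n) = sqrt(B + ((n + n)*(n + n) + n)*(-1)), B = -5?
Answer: -32/(11 - 2*I*sqrt(2))**2 ≈ -0.21729 - 0.11966*I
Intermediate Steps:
J(n) = sqrt(-5 - n - 4*n**2) (J(n) = sqrt(-5 + ((n + n)*(n + n) + n)*(-1)) = sqrt(-5 + ((2*n)*(2*n) + n)*(-1)) = sqrt(-5 + (4*n**2 + n)*(-1)) = sqrt(-5 + (n + 4*n**2)*(-1)) = sqrt(-5 + (-n - 4*n**2)) = sqrt(-5 - n - 4*n**2))
d(j) = 2*j/(-11 + j) (d(j) = (2*j)/(-11 + j) = 2*j/(-11 + j))
d(J(-1))**2 = (2*sqrt(-5 - 1*(-1) - 4*(-1)**2)/(-11 + sqrt(-5 - 1*(-1) - 4*(-1)**2)))**2 = (2*sqrt(-5 + 1 - 4*1)/(-11 + sqrt(-5 + 1 - 4*1)))**2 = (2*sqrt(-5 + 1 - 4)/(-11 + sqrt(-5 + 1 - 4)))**2 = (2*sqrt(-8)/(-11 + sqrt(-8)))**2 = (2*(2*I*sqrt(2))/(-11 + 2*I*sqrt(2)))**2 = (4*I*sqrt(2)/(-11 + 2*I*sqrt(2)))**2 = -32/(-11 + 2*I*sqrt(2))**2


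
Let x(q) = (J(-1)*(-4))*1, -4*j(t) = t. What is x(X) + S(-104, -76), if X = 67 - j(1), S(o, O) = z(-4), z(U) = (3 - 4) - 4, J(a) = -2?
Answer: 3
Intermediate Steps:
j(t) = -t/4
z(U) = -5 (z(U) = -1 - 4 = -5)
S(o, O) = -5
X = 269/4 (X = 67 - (-1)/4 = 67 - 1*(-¼) = 67 + ¼ = 269/4 ≈ 67.250)
x(q) = 8 (x(q) = -2*(-4)*1 = 8*1 = 8)
x(X) + S(-104, -76) = 8 - 5 = 3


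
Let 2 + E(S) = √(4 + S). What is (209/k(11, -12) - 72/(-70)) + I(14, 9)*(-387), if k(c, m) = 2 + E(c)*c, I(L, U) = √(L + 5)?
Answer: 39448/9905 - 387*√19 + 2299*√15/1415 ≈ -1676.6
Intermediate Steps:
I(L, U) = √(5 + L)
E(S) = -2 + √(4 + S)
k(c, m) = 2 + c*(-2 + √(4 + c)) (k(c, m) = 2 + (-2 + √(4 + c))*c = 2 + c*(-2 + √(4 + c)))
(209/k(11, -12) - 72/(-70)) + I(14, 9)*(-387) = (209/(2 + 11*(-2 + √(4 + 11))) - 72/(-70)) + √(5 + 14)*(-387) = (209/(2 + 11*(-2 + √15)) - 72*(-1/70)) + √19*(-387) = (209/(2 + (-22 + 11*√15)) + 36/35) - 387*√19 = (209/(-20 + 11*√15) + 36/35) - 387*√19 = (36/35 + 209/(-20 + 11*√15)) - 387*√19 = 36/35 - 387*√19 + 209/(-20 + 11*√15)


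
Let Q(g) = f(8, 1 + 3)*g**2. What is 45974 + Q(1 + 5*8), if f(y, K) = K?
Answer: 52698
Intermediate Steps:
Q(g) = 4*g**2 (Q(g) = (1 + 3)*g**2 = 4*g**2)
45974 + Q(1 + 5*8) = 45974 + 4*(1 + 5*8)**2 = 45974 + 4*(1 + 40)**2 = 45974 + 4*41**2 = 45974 + 4*1681 = 45974 + 6724 = 52698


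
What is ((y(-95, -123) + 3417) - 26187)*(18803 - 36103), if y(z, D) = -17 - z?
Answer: 392571600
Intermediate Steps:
((y(-95, -123) + 3417) - 26187)*(18803 - 36103) = (((-17 - 1*(-95)) + 3417) - 26187)*(18803 - 36103) = (((-17 + 95) + 3417) - 26187)*(-17300) = ((78 + 3417) - 26187)*(-17300) = (3495 - 26187)*(-17300) = -22692*(-17300) = 392571600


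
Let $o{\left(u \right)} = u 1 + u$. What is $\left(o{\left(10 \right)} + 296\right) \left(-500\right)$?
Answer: $-158000$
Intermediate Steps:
$o{\left(u \right)} = 2 u$ ($o{\left(u \right)} = u + u = 2 u$)
$\left(o{\left(10 \right)} + 296\right) \left(-500\right) = \left(2 \cdot 10 + 296\right) \left(-500\right) = \left(20 + 296\right) \left(-500\right) = 316 \left(-500\right) = -158000$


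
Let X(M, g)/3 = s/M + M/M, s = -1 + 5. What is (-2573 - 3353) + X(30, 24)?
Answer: -29613/5 ≈ -5922.6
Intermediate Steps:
s = 4
X(M, g) = 3 + 12/M (X(M, g) = 3*(4/M + M/M) = 3*(4/M + 1) = 3*(1 + 4/M) = 3 + 12/M)
(-2573 - 3353) + X(30, 24) = (-2573 - 3353) + (3 + 12/30) = -5926 + (3 + 12*(1/30)) = -5926 + (3 + ⅖) = -5926 + 17/5 = -29613/5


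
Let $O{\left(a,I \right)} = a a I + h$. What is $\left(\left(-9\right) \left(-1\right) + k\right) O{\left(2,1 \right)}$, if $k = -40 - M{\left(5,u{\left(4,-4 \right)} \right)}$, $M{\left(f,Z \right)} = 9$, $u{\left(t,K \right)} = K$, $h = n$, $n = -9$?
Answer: $200$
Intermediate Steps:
$h = -9$
$O{\left(a,I \right)} = -9 + I a^{2}$ ($O{\left(a,I \right)} = a a I - 9 = a^{2} I - 9 = I a^{2} - 9 = -9 + I a^{2}$)
$k = -49$ ($k = -40 - 9 = -49$)
$\left(\left(-9\right) \left(-1\right) + k\right) O{\left(2,1 \right)} = \left(\left(-9\right) \left(-1\right) - 49\right) \left(-9 + 1 \cdot 2^{2}\right) = \left(9 - 49\right) \left(-9 + 1 \cdot 4\right) = - 40 \left(-9 + 4\right) = \left(-40\right) \left(-5\right) = 200$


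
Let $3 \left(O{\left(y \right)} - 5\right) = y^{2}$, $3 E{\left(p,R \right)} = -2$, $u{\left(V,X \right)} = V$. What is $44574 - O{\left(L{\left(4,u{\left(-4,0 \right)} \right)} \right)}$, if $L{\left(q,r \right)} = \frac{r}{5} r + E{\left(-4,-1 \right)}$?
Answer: $\frac{30082631}{675} \approx 44567.0$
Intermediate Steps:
$E{\left(p,R \right)} = - \frac{2}{3}$ ($E{\left(p,R \right)} = \frac{1}{3} \left(-2\right) = - \frac{2}{3}$)
$L{\left(q,r \right)} = - \frac{2}{3} + \frac{r^{2}}{5}$ ($L{\left(q,r \right)} = \frac{r}{5} r - \frac{2}{3} = \frac{r^{2}}{5} - \frac{2}{3} = - \frac{2}{3} + \frac{r^{2}}{5}$)
$O{\left(y \right)} = 5 + \frac{y^{2}}{3}$
$44574 - O{\left(L{\left(4,u{\left(-4,0 \right)} \right)} \right)} = 44574 - \left(5 + \frac{\left(- \frac{2}{3} + \frac{\left(-4\right)^{2}}{5}\right)^{2}}{3}\right) = 44574 - \left(5 + \frac{\left(- \frac{2}{3} + \frac{1}{5} \cdot 16\right)^{2}}{3}\right) = 44574 - \left(5 + \frac{\left(- \frac{2}{3} + \frac{16}{5}\right)^{2}}{3}\right) = 44574 - \left(5 + \frac{\left(\frac{38}{15}\right)^{2}}{3}\right) = 44574 - \left(5 + \frac{1}{3} \cdot \frac{1444}{225}\right) = 44574 - \left(5 + \frac{1444}{675}\right) = 44574 - \frac{4819}{675} = \frac{30082631}{675}$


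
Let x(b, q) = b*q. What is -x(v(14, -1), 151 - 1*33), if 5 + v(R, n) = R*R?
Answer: -22538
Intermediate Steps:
v(R, n) = -5 + R² (v(R, n) = -5 + R*R = -5 + R²)
-x(v(14, -1), 151 - 1*33) = -(-5 + 14²)*(151 - 1*33) = -(-5 + 196)*(151 - 33) = -191*118 = -1*22538 = -22538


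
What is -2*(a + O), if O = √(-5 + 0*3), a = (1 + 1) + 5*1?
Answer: -14 - 2*I*√5 ≈ -14.0 - 4.4721*I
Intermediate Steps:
a = 7 (a = 2 + 5 = 7)
O = I*√5 (O = √(-5 + 0) = √(-5) = I*√5 ≈ 2.2361*I)
-2*(a + O) = -2*(7 + I*√5) = -14 - 2*I*√5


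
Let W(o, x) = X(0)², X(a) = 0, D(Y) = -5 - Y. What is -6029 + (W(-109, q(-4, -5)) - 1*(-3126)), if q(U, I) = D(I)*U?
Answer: -2903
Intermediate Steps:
q(U, I) = U*(-5 - I) (q(U, I) = (-5 - I)*U = U*(-5 - I))
W(o, x) = 0 (W(o, x) = 0² = 0)
-6029 + (W(-109, q(-4, -5)) - 1*(-3126)) = -6029 + (0 - 1*(-3126)) = -6029 + (0 + 3126) = -6029 + 3126 = -2903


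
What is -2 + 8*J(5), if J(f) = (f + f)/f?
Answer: 14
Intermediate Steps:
J(f) = 2 (J(f) = (2*f)/f = 2)
-2 + 8*J(5) = -2 + 8*2 = -2 + 16 = 14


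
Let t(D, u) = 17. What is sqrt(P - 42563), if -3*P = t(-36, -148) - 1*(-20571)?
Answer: I*sqrt(444831)/3 ≈ 222.32*I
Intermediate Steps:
P = -20588/3 (P = -(17 - 1*(-20571))/3 = -(17 + 20571)/3 = -1/3*20588 = -20588/3 ≈ -6862.7)
sqrt(P - 42563) = sqrt(-20588/3 - 42563) = sqrt(-148277/3) = I*sqrt(444831)/3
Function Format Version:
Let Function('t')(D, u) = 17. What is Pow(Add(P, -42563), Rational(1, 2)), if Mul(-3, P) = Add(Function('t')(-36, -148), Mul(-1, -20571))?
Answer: Mul(Rational(1, 3), I, Pow(444831, Rational(1, 2))) ≈ Mul(222.32, I)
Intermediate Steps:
P = Rational(-20588, 3) (P = Mul(Rational(-1, 3), Add(17, Mul(-1, -20571))) = Mul(Rational(-1, 3), Add(17, 20571)) = Mul(Rational(-1, 3), 20588) = Rational(-20588, 3) ≈ -6862.7)
Pow(Add(P, -42563), Rational(1, 2)) = Pow(Add(Rational(-20588, 3), -42563), Rational(1, 2)) = Pow(Rational(-148277, 3), Rational(1, 2)) = Mul(Rational(1, 3), I, Pow(444831, Rational(1, 2)))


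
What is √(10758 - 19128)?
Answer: 3*I*√930 ≈ 91.488*I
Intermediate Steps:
√(10758 - 19128) = √(-8370) = 3*I*√930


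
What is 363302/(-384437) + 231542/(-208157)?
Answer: -164637166268/80023252609 ≈ -2.0574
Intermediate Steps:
363302/(-384437) + 231542/(-208157) = 363302*(-1/384437) + 231542*(-1/208157) = -363302/384437 - 231542/208157 = -164637166268/80023252609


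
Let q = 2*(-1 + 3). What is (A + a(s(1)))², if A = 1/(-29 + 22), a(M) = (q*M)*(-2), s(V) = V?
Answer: 3249/49 ≈ 66.306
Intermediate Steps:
q = 4 (q = 2*2 = 4)
a(M) = -8*M (a(M) = (4*M)*(-2) = -8*M)
A = -⅐ (A = 1/(-7) = -⅐ ≈ -0.14286)
(A + a(s(1)))² = (-⅐ - 8*1)² = (-⅐ - 8)² = (-57/7)² = 3249/49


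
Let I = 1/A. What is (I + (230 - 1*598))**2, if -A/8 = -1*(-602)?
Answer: 3141008299521/23193856 ≈ 1.3542e+5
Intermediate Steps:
A = -4816 (A = -(-8)*(-602) = -8*602 = -4816)
I = -1/4816 (I = 1/(-4816) = -1/4816 ≈ -0.00020764)
(I + (230 - 1*598))**2 = (-1/4816 + (230 - 1*598))**2 = (-1/4816 + (230 - 598))**2 = (-1/4816 - 368)**2 = (-1772289/4816)**2 = 3141008299521/23193856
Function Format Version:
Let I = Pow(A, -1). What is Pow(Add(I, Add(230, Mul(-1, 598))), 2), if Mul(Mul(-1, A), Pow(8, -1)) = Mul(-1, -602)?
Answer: Rational(3141008299521, 23193856) ≈ 1.3542e+5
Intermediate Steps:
A = -4816 (A = Mul(-8, Mul(-1, -602)) = Mul(-8, 602) = -4816)
I = Rational(-1, 4816) (I = Pow(-4816, -1) = Rational(-1, 4816) ≈ -0.00020764)
Pow(Add(I, Add(230, Mul(-1, 598))), 2) = Pow(Add(Rational(-1, 4816), Add(230, Mul(-1, 598))), 2) = Pow(Add(Rational(-1, 4816), Add(230, -598)), 2) = Pow(Add(Rational(-1, 4816), -368), 2) = Pow(Rational(-1772289, 4816), 2) = Rational(3141008299521, 23193856)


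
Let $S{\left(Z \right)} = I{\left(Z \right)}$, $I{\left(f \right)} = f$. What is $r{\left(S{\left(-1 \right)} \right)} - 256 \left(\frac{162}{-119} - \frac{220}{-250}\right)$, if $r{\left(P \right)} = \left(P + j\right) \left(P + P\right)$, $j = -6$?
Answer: $\frac{408242}{2975} \approx 137.22$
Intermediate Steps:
$S{\left(Z \right)} = Z$
$r{\left(P \right)} = 2 P \left(-6 + P\right)$ ($r{\left(P \right)} = \left(P - 6\right) \left(P + P\right) = \left(-6 + P\right) 2 P = 2 P \left(-6 + P\right)$)
$r{\left(S{\left(-1 \right)} \right)} - 256 \left(\frac{162}{-119} - \frac{220}{-250}\right) = 2 \left(-1\right) \left(-6 - 1\right) - 256 \left(\frac{162}{-119} - \frac{220}{-250}\right) = 2 \left(-1\right) \left(-7\right) - 256 \left(162 \left(- \frac{1}{119}\right) - - \frac{22}{25}\right) = 14 - 256 \left(- \frac{162}{119} + \frac{22}{25}\right) = 14 - - \frac{366592}{2975} = 14 + \frac{366592}{2975} = \frac{408242}{2975}$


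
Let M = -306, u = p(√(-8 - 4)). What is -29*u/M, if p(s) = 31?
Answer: 899/306 ≈ 2.9379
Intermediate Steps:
u = 31
-29*u/M = -899/(-306) = -899*(-1)/306 = -29*(-31/306) = 899/306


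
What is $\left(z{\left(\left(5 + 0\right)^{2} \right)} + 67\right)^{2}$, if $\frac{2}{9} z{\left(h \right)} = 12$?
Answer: $14641$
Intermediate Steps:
$z{\left(h \right)} = 54$ ($z{\left(h \right)} = \frac{9}{2} \cdot 12 = 54$)
$\left(z{\left(\left(5 + 0\right)^{2} \right)} + 67\right)^{2} = \left(54 + 67\right)^{2} = 121^{2} = 14641$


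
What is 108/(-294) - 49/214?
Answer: -6253/10486 ≈ -0.59632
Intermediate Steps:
108/(-294) - 49/214 = 108*(-1/294) - 49*1/214 = -18/49 - 49/214 = -6253/10486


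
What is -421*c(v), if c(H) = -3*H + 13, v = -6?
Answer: -13051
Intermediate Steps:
c(H) = 13 - 3*H
-421*c(v) = -421*(13 - 3*(-6)) = -421*(13 + 18) = -421*31 = -13051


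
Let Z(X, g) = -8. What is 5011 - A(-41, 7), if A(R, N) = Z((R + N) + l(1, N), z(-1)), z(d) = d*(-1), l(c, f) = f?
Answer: 5019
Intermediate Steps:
z(d) = -d
A(R, N) = -8
5011 - A(-41, 7) = 5011 - 1*(-8) = 5011 + 8 = 5019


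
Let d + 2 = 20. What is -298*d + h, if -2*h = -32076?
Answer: 10674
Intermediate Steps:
h = 16038 (h = -½*(-32076) = 16038)
d = 18 (d = -2 + 20 = 18)
-298*d + h = -298*18 + 16038 = -5364 + 16038 = 10674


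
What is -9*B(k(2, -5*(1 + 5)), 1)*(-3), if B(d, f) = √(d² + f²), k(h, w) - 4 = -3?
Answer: 27*√2 ≈ 38.184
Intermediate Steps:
k(h, w) = 1 (k(h, w) = 4 - 3 = 1)
-9*B(k(2, -5*(1 + 5)), 1)*(-3) = -9*√(1² + 1²)*(-3) = -9*√(1 + 1)*(-3) = -9*√2*(-3) = 27*√2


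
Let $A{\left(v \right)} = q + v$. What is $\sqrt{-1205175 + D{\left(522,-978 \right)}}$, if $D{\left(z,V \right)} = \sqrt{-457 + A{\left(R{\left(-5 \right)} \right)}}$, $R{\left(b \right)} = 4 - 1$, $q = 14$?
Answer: $\sqrt{-1205175 + 2 i \sqrt{110}} \approx 0.01 + 1097.8 i$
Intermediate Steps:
$R{\left(b \right)} = 3$ ($R{\left(b \right)} = 4 - 1 = 3$)
$A{\left(v \right)} = 14 + v$
$D{\left(z,V \right)} = 2 i \sqrt{110}$ ($D{\left(z,V \right)} = \sqrt{-457 + \left(14 + 3\right)} = \sqrt{-457 + 17} = \sqrt{-440} = 2 i \sqrt{110}$)
$\sqrt{-1205175 + D{\left(522,-978 \right)}} = \sqrt{-1205175 + 2 i \sqrt{110}}$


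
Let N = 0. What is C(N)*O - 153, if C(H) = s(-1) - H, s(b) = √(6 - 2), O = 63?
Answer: -27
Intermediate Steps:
s(b) = 2 (s(b) = √4 = 2)
C(H) = 2 - H
C(N)*O - 153 = (2 - 1*0)*63 - 153 = (2 + 0)*63 - 153 = 2*63 - 153 = 126 - 153 = -27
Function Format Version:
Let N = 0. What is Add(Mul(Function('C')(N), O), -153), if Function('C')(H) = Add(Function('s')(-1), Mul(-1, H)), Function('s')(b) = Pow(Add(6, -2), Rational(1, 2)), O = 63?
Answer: -27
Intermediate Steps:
Function('s')(b) = 2 (Function('s')(b) = Pow(4, Rational(1, 2)) = 2)
Function('C')(H) = Add(2, Mul(-1, H))
Add(Mul(Function('C')(N), O), -153) = Add(Mul(Add(2, Mul(-1, 0)), 63), -153) = Add(Mul(Add(2, 0), 63), -153) = Add(Mul(2, 63), -153) = Add(126, -153) = -27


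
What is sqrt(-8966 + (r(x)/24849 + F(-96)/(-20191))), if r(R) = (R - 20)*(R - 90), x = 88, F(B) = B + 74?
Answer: 2*I*sqrt(62694571121003644273)/167242053 ≈ 94.689*I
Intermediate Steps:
F(B) = 74 + B
r(R) = (-90 + R)*(-20 + R) (r(R) = (-20 + R)*(-90 + R) = (-90 + R)*(-20 + R))
sqrt(-8966 + (r(x)/24849 + F(-96)/(-20191))) = sqrt(-8966 + ((1800 + 88**2 - 110*88)/24849 + (74 - 96)/(-20191))) = sqrt(-8966 + ((1800 + 7744 - 9680)*(1/24849) - 22*(-1/20191))) = sqrt(-8966 + (-136*1/24849 + 22/20191)) = sqrt(-8966 + (-136/24849 + 22/20191)) = sqrt(-8966 - 2199298/501726159) = sqrt(-4498478940892/501726159) = 2*I*sqrt(62694571121003644273)/167242053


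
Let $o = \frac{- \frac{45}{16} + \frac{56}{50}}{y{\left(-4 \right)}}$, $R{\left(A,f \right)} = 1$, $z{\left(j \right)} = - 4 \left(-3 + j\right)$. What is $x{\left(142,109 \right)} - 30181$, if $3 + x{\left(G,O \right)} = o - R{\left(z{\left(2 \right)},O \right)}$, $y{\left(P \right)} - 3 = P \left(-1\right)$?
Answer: $- \frac{84518677}{2800} \approx -30185.0$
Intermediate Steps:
$z{\left(j \right)} = 12 - 4 j$
$y{\left(P \right)} = 3 - P$ ($y{\left(P \right)} = 3 + P \left(-1\right) = 3 - P$)
$o = - \frac{677}{2800}$ ($o = \frac{- \frac{45}{16} + \frac{56}{50}}{3 - -4} = \frac{\left(-45\right) \frac{1}{16} + 56 \cdot \frac{1}{50}}{3 + 4} = \frac{- \frac{45}{16} + \frac{28}{25}}{7} = \left(- \frac{677}{400}\right) \frac{1}{7} = - \frac{677}{2800} \approx -0.24179$)
$x{\left(G,O \right)} = - \frac{11877}{2800}$ ($x{\left(G,O \right)} = -3 - \frac{3477}{2800} = - \frac{11877}{2800}$)
$x{\left(142,109 \right)} - 30181 = - \frac{11877}{2800} - 30181 = - \frac{84518677}{2800}$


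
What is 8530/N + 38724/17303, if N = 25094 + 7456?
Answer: 140806079/56321265 ≈ 2.5001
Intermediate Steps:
N = 32550
8530/N + 38724/17303 = 8530/32550 + 38724/17303 = 8530*(1/32550) + 38724*(1/17303) = 853/3255 + 38724/17303 = 140806079/56321265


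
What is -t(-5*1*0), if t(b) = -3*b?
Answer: 0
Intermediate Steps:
-t(-5*1*0) = -(-3)*-5*1*0 = -(-3)*(-5*0) = -(-3)*0 = -1*0 = 0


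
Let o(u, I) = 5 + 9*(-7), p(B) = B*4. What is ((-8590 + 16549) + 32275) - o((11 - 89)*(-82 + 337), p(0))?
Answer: 40292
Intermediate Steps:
p(B) = 4*B
o(u, I) = -58 (o(u, I) = 5 - 63 = -58)
((-8590 + 16549) + 32275) - o((11 - 89)*(-82 + 337), p(0)) = ((-8590 + 16549) + 32275) - 1*(-58) = (7959 + 32275) + 58 = 40234 + 58 = 40292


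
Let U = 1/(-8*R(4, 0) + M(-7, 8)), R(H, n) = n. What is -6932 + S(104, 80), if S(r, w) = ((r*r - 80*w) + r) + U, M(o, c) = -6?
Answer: -14473/6 ≈ -2412.2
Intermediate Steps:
U = -1/6 (U = 1/(-8*0 - 6) = 1/(0 - 6) = 1/(-6) = -1/6 ≈ -0.16667)
S(r, w) = -1/6 + r + r**2 - 80*w (S(r, w) = ((r*r - 80*w) + r) - 1/6 = ((r**2 - 80*w) + r) - 1/6 = (r + r**2 - 80*w) - 1/6 = -1/6 + r + r**2 - 80*w)
-6932 + S(104, 80) = -6932 + (-1/6 + 104 + 104**2 - 80*80) = -6932 + (-1/6 + 104 + 10816 - 6400) = -6932 + 27119/6 = -14473/6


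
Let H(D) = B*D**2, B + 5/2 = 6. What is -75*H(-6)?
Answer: -9450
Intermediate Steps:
B = 7/2 (B = -5/2 + 6 = 7/2 ≈ 3.5000)
H(D) = 7*D**2/2
-75*H(-6) = -525*(-6)**2/2 = -525*36/2 = -75*126 = -9450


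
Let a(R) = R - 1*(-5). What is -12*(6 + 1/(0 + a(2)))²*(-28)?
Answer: 88752/7 ≈ 12679.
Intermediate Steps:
a(R) = 5 + R (a(R) = R + 5 = 5 + R)
-12*(6 + 1/(0 + a(2)))²*(-28) = -12*(6 + 1/(0 + (5 + 2)))²*(-28) = -12*(6 + 1/(0 + 7))²*(-28) = -12*(6 + 1/7)²*(-28) = -12*(6 + ⅐)²*(-28) = -12*(43/7)²*(-28) = -12*1849/49*(-28) = -22188/49*(-28) = 88752/7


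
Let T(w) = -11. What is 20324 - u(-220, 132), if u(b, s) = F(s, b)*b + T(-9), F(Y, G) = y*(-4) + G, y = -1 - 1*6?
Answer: -21905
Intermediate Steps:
y = -7 (y = -1 - 6 = -7)
F(Y, G) = 28 + G (F(Y, G) = -7*(-4) + G = 28 + G)
u(b, s) = -11 + b*(28 + b) (u(b, s) = (28 + b)*b - 11 = b*(28 + b) - 11 = -11 + b*(28 + b))
20324 - u(-220, 132) = 20324 - (-11 - 220*(28 - 220)) = 20324 - (-11 - 220*(-192)) = 20324 - (-11 + 42240) = 20324 - 1*42229 = 20324 - 42229 = -21905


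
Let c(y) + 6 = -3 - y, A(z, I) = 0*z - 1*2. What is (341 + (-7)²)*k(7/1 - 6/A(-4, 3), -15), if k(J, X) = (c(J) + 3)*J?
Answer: -62400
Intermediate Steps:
A(z, I) = -2 (A(z, I) = 0 - 2 = -2)
c(y) = -9 - y (c(y) = -6 + (-3 - y) = -9 - y)
k(J, X) = J*(-6 - J) (k(J, X) = ((-9 - J) + 3)*J = (-6 - J)*J = J*(-6 - J))
(341 + (-7)²)*k(7/1 - 6/A(-4, 3), -15) = (341 + (-7)²)*(-(7/1 - 6/(-2))*(6 + (7/1 - 6/(-2)))) = (341 + 49)*(-(7*1 - 6*(-½))*(6 + (7*1 - 6*(-½)))) = 390*(-(7 + 3)*(6 + (7 + 3))) = 390*(-1*10*(6 + 10)) = 390*(-1*10*16) = 390*(-160) = -62400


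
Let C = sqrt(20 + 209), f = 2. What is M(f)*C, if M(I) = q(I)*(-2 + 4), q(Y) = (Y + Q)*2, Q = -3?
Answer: -4*sqrt(229) ≈ -60.531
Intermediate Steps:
q(Y) = -6 + 2*Y (q(Y) = (Y - 3)*2 = (-3 + Y)*2 = -6 + 2*Y)
C = sqrt(229) ≈ 15.133
M(I) = -12 + 4*I (M(I) = (-6 + 2*I)*(-2 + 4) = (-6 + 2*I)*2 = -12 + 4*I)
M(f)*C = (-12 + 4*2)*sqrt(229) = (-12 + 8)*sqrt(229) = -4*sqrt(229)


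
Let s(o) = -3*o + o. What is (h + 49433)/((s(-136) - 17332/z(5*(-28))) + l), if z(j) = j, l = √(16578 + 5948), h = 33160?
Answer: 43013565/176489 - 108675*√22526/176489 ≈ 151.30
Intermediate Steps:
s(o) = -2*o
l = √22526 ≈ 150.09
(h + 49433)/((s(-136) - 17332/z(5*(-28))) + l) = (33160 + 49433)/((-2*(-136) - 17332/(5*(-28))) + √22526) = 82593/((272 - 17332/(-140)) + √22526) = 82593/((272 - 17332*(-1)/140) + √22526) = 82593/((272 - 1*(-619/5)) + √22526) = 82593/((272 + 619/5) + √22526) = 82593/(1979/5 + √22526)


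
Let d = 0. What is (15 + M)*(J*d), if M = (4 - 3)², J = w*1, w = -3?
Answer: 0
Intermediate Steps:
J = -3 (J = -3*1 = -3)
M = 1 (M = 1² = 1)
(15 + M)*(J*d) = (15 + 1)*(-3*0) = 16*0 = 0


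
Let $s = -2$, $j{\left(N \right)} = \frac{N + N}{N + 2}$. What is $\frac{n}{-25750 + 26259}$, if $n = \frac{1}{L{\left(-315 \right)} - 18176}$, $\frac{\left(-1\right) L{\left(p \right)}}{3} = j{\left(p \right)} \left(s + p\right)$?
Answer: $- \frac{313}{2590788622} \approx -1.2081 \cdot 10^{-7}$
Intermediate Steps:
$j{\left(N \right)} = \frac{2 N}{2 + N}$
$L{\left(p \right)} = - \frac{6 p \left(-2 + p\right)}{2 + p}$ ($L{\left(p \right)} = - 3 \frac{2 p}{2 + p} \left(-2 + p\right) = - 3 \frac{2 p \left(-2 + p\right)}{2 + p} = - \frac{6 p \left(-2 + p\right)}{2 + p}$)
$n = - \frac{313}{5089958}$ ($n = \frac{1}{6 \left(-315\right) \frac{1}{2 - 315} \left(2 - -315\right) - 18176} = \frac{1}{6 \left(-315\right) \frac{1}{-313} \left(2 + 315\right) - 18176} = \frac{1}{6 \left(-315\right) \left(- \frac{1}{313}\right) 317 - 18176} = \frac{1}{\frac{599130}{313} - 18176} = \frac{1}{- \frac{5089958}{313}} = - \frac{313}{5089958} \approx -6.1494 \cdot 10^{-5}$)
$\frac{n}{-25750 + 26259} = - \frac{313}{5089958 \left(-25750 + 26259\right)} = - \frac{313}{5089958 \cdot 509} = \left(- \frac{313}{5089958}\right) \frac{1}{509} = - \frac{313}{2590788622}$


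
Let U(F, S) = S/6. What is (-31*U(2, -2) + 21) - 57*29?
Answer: -4865/3 ≈ -1621.7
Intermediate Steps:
U(F, S) = S/6 (U(F, S) = S*(1/6) = S/6)
(-31*U(2, -2) + 21) - 57*29 = (-31*(-2)/6 + 21) - 57*29 = (-31*(-1/3) + 21) - 1*1653 = (31/3 + 21) - 1653 = 94/3 - 1653 = -4865/3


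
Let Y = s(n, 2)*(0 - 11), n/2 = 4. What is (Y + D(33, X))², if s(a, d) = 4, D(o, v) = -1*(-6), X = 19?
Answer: 1444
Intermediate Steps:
D(o, v) = 6
n = 8 (n = 2*4 = 8)
Y = -44 (Y = 4*(0 - 11) = 4*(-11) = -44)
(Y + D(33, X))² = (-44 + 6)² = (-38)² = 1444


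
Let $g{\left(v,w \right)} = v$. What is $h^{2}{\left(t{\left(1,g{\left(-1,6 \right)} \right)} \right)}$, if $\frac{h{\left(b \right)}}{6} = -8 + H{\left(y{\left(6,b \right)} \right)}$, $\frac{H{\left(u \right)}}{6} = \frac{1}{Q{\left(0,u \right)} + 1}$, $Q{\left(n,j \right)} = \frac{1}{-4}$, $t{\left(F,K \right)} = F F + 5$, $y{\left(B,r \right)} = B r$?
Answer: $0$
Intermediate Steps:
$t{\left(F,K \right)} = 5 + F^{2}$ ($t{\left(F,K \right)} = F^{2} + 5 = 5 + F^{2}$)
$Q{\left(n,j \right)} = - \frac{1}{4}$
$H{\left(u \right)} = 8$ ($H{\left(u \right)} = \frac{6}{- \frac{1}{4} + 1} = \frac{6}{\frac{3}{4}} = 6 \cdot \frac{4}{3} = 8$)
$h{\left(b \right)} = 0$ ($h{\left(b \right)} = 6 \left(-8 + 8\right) = 6 \cdot 0 = 0$)
$h^{2}{\left(t{\left(1,g{\left(-1,6 \right)} \right)} \right)} = 0^{2} = 0$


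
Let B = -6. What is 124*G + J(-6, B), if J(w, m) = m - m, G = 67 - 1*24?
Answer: 5332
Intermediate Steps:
G = 43 (G = 67 - 24 = 43)
J(w, m) = 0
124*G + J(-6, B) = 124*43 + 0 = 5332 + 0 = 5332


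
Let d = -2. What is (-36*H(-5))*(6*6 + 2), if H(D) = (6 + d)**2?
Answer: -21888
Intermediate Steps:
H(D) = 16 (H(D) = (6 - 2)**2 = 4**2 = 16)
(-36*H(-5))*(6*6 + 2) = (-36*16)*(6*6 + 2) = -576*(36 + 2) = -576*38 = -21888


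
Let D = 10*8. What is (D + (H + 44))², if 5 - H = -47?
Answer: 30976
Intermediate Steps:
H = 52 (H = 5 - 1*(-47) = 5 + 47 = 52)
D = 80
(D + (H + 44))² = (80 + (52 + 44))² = (80 + 96)² = 176² = 30976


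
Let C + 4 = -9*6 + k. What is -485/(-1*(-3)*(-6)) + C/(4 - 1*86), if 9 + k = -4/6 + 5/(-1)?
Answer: 20539/738 ≈ 27.831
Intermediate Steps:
k = -44/3 (k = -9 + (-4/6 + 5/(-1)) = -9 + (-4*⅙ + 5*(-1)) = -9 + (-⅔ - 5) = -9 - 17/3 = -44/3 ≈ -14.667)
C = -218/3 (C = -4 + (-9*6 - 44/3) = -4 + (-54 - 44/3) = -4 - 206/3 = -218/3 ≈ -72.667)
-485/(-1*(-3)*(-6)) + C/(4 - 1*86) = -485/(-1*(-3)*(-6)) - 218/(3*(4 - 1*86)) = -485/(3*(-6)) - 218/(3*(4 - 86)) = -485/(-18) - 218/3/(-82) = -485*(-1/18) - 218/3*(-1/82) = 485/18 + 109/123 = 20539/738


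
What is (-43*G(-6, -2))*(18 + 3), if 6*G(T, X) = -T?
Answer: -903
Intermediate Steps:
G(T, X) = -T/6 (G(T, X) = (-T)/6 = -T/6)
(-43*G(-6, -2))*(18 + 3) = (-(-43)*(-6)/6)*(18 + 3) = -43*1*21 = -43*21 = -903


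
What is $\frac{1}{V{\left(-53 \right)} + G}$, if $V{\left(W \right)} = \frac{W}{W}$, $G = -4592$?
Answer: $- \frac{1}{4591} \approx -0.00021782$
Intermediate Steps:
$V{\left(W \right)} = 1$
$\frac{1}{V{\left(-53 \right)} + G} = \frac{1}{1 - 4592} = \frac{1}{-4591} = - \frac{1}{4591}$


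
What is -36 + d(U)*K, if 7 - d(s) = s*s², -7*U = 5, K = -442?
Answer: -1128840/343 ≈ -3291.1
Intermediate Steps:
U = -5/7 (U = -⅐*5 = -5/7 ≈ -0.71429)
d(s) = 7 - s³ (d(s) = 7 - s*s² = 7 - s³)
-36 + d(U)*K = -36 + (7 - (-5/7)³)*(-442) = -36 + (7 - 1*(-125/343))*(-442) = -36 + (7 + 125/343)*(-442) = -36 + (2526/343)*(-442) = -36 - 1116492/343 = -1128840/343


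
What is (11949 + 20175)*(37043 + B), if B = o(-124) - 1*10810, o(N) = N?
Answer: 838725516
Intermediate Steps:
B = -10934 (B = -124 - 1*10810 = -124 - 10810 = -10934)
(11949 + 20175)*(37043 + B) = (11949 + 20175)*(37043 - 10934) = 32124*26109 = 838725516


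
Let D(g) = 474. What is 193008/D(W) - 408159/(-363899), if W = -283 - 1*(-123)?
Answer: 11738147593/28748021 ≈ 408.31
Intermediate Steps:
W = -160 (W = -283 + 123 = -160)
193008/D(W) - 408159/(-363899) = 193008/474 - 408159/(-363899) = 193008*(1/474) - 408159*(-1/363899) = 32168/79 + 408159/363899 = 11738147593/28748021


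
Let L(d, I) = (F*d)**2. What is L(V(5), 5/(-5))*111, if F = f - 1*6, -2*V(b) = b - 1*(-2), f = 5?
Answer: 5439/4 ≈ 1359.8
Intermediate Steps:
V(b) = -1 - b/2 (V(b) = -(b - 1*(-2))/2 = -(b + 2)/2 = -(2 + b)/2 = -1 - b/2)
F = -1 (F = 5 - 1*6 = 5 - 6 = -1)
L(d, I) = d**2 (L(d, I) = (-d)**2 = d**2)
L(V(5), 5/(-5))*111 = (-1 - 1/2*5)**2*111 = (-1 - 5/2)**2*111 = (-7/2)**2*111 = (49/4)*111 = 5439/4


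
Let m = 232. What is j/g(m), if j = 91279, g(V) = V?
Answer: 91279/232 ≈ 393.44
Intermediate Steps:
j/g(m) = 91279/232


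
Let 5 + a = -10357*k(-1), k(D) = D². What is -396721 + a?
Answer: -407083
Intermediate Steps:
a = -10362 (a = -5 - 10357*(-1)² = -5 - 10357*1 = -5 - 10357 = -10362)
-396721 + a = -396721 - 10362 = -407083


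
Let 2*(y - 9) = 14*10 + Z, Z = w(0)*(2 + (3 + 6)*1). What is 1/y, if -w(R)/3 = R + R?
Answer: 1/79 ≈ 0.012658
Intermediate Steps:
w(R) = -6*R (w(R) = -3*(R + R) = -6*R)
Z = 0 (Z = (-6*0)*(2 + (3 + 6)*1) = 0*(2 + 9*1) = 0*(2 + 9) = 0*11 = 0)
y = 79 (y = 9 + (14*10 + 0)/2 = 9 + (140 + 0)/2 = 9 + (½)*140 = 9 + 70 = 79)
1/y = 1/79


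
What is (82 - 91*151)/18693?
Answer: -4553/6231 ≈ -0.73070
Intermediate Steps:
(82 - 91*151)/18693 = (82 - 13741)*(1/18693) = -13659*1/18693 = -4553/6231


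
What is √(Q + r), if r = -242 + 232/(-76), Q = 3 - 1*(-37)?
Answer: 2*I*√18506/19 ≈ 14.32*I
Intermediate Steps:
Q = 40 (Q = 3 + 37 = 40)
r = -4656/19 (r = -242 + 232*(-1/76) = -242 - 58/19 = -4656/19 ≈ -245.05)
√(Q + r) = √(40 - 4656/19) = √(-3896/19) = 2*I*√18506/19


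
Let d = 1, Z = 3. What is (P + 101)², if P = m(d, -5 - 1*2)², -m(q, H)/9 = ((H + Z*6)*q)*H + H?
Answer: 326768859769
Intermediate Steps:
m(q, H) = -9*H - 9*H*q*(18 + H) (m(q, H) = -9*(((H + 3*6)*q)*H + H) = -9*(((H + 18)*q)*H + H) = -9*(((18 + H)*q)*H + H) = -9*((q*(18 + H))*H + H) = -9*(H*q*(18 + H) + H) = -9*(H + H*q*(18 + H)) = -9*H - 9*H*q*(18 + H))
P = 571536 (P = (-9*(-5 - 1*2)*(1 + 18*1 + (-5 - 1*2)*1))² = (-9*(-5 - 2)*(1 + 18 + (-5 - 2)*1))² = (-9*(-7)*(1 + 18 - 7*1))² = (-9*(-7)*(1 + 18 - 7))² = (-9*(-7)*12)² = 756² = 571536)
(P + 101)² = (571536 + 101)² = 571637² = 326768859769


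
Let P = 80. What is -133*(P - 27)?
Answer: -7049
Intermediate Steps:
-133*(P - 27) = -133*(80 - 27) = -133*53 = -7049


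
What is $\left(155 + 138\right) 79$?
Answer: $23147$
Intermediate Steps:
$\left(155 + 138\right) 79 = 293 \cdot 79 = 23147$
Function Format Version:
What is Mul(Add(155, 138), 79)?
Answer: 23147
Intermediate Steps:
Mul(Add(155, 138), 79) = Mul(293, 79) = 23147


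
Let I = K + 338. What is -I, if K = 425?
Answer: -763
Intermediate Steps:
I = 763 (I = 425 + 338 = 763)
-I = -1*763 = -763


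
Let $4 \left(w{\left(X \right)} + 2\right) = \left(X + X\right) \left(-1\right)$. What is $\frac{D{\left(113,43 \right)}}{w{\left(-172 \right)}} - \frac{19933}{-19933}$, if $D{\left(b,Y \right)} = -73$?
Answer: $\frac{11}{84} \approx 0.13095$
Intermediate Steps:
$w{\left(X \right)} = -2 - \frac{X}{2}$ ($w{\left(X \right)} = -2 + \frac{\left(X + X\right) \left(-1\right)}{4} = -2 + \frac{2 X \left(-1\right)}{4} = -2 + \frac{\left(-2\right) X}{4} = -2 - \frac{X}{2}$)
$\frac{D{\left(113,43 \right)}}{w{\left(-172 \right)}} - \frac{19933}{-19933} = - \frac{73}{-2 - -86} - \frac{19933}{-19933} = - \frac{73}{-2 + 86} - -1 = - \frac{73}{84} + 1 = \frac{11}{84}$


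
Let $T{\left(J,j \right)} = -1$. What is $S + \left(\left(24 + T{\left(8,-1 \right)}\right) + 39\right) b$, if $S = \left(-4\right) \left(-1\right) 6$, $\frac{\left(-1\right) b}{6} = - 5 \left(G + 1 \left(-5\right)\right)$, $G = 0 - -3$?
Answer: $-3696$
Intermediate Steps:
$G = 3$ ($G = 0 + 3 = 3$)
$b = -60$ ($b = - 6 \left(- 5 \left(3 + 1 \left(-5\right)\right)\right) = - 6 \left(- 5 \left(3 - 5\right)\right) = - 6 \left(\left(-5\right) \left(-2\right)\right) = \left(-6\right) 10 = -60$)
$S = 24$ ($S = 4 \cdot 6 = 24$)
$S + \left(\left(24 + T{\left(8,-1 \right)}\right) + 39\right) b = 24 + \left(\left(24 - 1\right) + 39\right) \left(-60\right) = 24 + \left(23 + 39\right) \left(-60\right) = 24 + 62 \left(-60\right) = 24 - 3720 = -3696$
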